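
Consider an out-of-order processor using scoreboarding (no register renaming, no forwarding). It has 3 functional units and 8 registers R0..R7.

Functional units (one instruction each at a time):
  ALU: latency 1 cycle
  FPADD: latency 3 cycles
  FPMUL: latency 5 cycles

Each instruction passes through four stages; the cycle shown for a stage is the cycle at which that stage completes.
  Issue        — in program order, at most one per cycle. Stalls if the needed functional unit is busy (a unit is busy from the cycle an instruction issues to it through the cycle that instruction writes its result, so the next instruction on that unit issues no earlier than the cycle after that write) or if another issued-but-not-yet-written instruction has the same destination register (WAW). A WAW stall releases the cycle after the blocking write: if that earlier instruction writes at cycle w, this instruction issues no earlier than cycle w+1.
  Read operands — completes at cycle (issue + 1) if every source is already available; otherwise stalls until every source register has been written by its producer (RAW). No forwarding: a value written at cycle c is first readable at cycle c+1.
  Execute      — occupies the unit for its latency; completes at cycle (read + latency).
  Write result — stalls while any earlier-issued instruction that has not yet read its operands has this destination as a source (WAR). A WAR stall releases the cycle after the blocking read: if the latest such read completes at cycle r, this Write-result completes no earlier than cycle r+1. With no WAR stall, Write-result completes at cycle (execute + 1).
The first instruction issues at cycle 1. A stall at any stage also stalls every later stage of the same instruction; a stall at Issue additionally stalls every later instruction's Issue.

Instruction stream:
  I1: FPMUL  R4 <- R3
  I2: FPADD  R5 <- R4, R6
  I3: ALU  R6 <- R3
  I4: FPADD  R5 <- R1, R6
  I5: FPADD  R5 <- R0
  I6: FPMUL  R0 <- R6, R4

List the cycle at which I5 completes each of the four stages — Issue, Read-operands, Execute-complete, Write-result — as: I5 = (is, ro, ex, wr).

  I1 | 1 | 2 | 7 | 8
  I2 | 2 | 9 | 12 | 13   RAW R4: wait I1 write@8
  I3 | 3 | 4 | 5 | 10   WAR R6: wait I2 read@9
  I4 | 14 | 15 | 18 | 19   struct: FPADD busy until I2 writes@13
  I5 | 20 | 21 | 24 | 25   struct: FPADD busy until I4 writes@19
  I6 | 21 | 22 | 27 | 28

I5 = (20, 21, 24, 25)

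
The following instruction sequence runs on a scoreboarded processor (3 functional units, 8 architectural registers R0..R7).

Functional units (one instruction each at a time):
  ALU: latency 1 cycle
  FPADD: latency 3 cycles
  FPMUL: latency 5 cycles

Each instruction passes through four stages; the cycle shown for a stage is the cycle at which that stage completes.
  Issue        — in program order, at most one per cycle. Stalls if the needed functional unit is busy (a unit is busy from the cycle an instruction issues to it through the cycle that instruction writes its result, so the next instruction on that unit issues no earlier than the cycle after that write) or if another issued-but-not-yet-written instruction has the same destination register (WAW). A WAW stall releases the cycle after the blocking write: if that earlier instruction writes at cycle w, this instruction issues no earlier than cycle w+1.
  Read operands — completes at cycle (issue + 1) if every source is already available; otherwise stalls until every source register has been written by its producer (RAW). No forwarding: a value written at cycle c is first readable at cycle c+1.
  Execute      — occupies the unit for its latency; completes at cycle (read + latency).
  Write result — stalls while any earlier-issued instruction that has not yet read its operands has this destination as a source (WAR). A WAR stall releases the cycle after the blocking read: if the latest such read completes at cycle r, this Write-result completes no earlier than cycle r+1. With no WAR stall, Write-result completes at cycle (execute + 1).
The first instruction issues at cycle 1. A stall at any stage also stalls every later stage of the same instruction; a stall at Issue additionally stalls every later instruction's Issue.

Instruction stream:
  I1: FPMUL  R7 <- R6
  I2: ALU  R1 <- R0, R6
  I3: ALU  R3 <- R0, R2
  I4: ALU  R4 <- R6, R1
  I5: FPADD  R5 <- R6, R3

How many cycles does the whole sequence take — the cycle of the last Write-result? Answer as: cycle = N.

cycle = 16

c1: I1 issues→FPMUL
c2: I1 reads | I2 issues→ALU
c3: I2 reads
c4: I2 exec-done
c5: I2 writes R1
c6: I3 issues→ALU
c7: I1 exec-done | I3 reads
c8: I1 writes R7 | I3 exec-done
c9: I3 writes R3
c10: I4 issues→ALU
c11: I4 reads | I5 issues→FPADD
c12: I4 exec-done | I5 reads
c13: I4 writes R4
c15: I5 exec-done
c16: I5 writes R5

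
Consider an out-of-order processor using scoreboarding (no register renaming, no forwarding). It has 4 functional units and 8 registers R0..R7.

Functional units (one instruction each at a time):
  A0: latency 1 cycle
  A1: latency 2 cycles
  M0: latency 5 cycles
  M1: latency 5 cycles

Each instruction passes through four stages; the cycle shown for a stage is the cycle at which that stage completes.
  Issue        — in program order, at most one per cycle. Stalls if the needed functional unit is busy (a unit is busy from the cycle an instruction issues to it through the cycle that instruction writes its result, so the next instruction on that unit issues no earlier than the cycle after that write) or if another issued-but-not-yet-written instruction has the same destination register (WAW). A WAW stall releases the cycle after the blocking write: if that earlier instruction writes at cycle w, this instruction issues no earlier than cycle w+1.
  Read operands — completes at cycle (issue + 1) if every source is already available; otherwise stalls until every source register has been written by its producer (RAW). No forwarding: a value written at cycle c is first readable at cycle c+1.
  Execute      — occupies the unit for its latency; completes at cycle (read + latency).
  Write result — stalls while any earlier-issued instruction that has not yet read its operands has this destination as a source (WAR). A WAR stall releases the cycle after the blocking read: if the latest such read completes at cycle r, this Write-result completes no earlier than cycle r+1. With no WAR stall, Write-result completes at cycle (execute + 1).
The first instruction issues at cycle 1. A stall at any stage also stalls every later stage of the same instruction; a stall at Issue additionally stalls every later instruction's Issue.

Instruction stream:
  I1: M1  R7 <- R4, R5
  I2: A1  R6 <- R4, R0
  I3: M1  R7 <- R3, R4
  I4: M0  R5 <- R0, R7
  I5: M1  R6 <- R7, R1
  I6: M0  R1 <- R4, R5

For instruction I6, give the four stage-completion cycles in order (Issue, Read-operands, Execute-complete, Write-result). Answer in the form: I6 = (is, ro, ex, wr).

I6 = (24, 25, 30, 31)

[I1] 1/2/7/8
[I2] 2/3/5/6
[I3] 9/10/15/16  (struct: M1 busy until I1 writes@8)
[I4] 10/17/22/23  (RAW R7: wait I3 write@16)
[I5] 17/18/23/24  (struct: M1 busy until I3 writes@16)
[I6] 24/25/30/31  (struct: M0 busy until I4 writes@23)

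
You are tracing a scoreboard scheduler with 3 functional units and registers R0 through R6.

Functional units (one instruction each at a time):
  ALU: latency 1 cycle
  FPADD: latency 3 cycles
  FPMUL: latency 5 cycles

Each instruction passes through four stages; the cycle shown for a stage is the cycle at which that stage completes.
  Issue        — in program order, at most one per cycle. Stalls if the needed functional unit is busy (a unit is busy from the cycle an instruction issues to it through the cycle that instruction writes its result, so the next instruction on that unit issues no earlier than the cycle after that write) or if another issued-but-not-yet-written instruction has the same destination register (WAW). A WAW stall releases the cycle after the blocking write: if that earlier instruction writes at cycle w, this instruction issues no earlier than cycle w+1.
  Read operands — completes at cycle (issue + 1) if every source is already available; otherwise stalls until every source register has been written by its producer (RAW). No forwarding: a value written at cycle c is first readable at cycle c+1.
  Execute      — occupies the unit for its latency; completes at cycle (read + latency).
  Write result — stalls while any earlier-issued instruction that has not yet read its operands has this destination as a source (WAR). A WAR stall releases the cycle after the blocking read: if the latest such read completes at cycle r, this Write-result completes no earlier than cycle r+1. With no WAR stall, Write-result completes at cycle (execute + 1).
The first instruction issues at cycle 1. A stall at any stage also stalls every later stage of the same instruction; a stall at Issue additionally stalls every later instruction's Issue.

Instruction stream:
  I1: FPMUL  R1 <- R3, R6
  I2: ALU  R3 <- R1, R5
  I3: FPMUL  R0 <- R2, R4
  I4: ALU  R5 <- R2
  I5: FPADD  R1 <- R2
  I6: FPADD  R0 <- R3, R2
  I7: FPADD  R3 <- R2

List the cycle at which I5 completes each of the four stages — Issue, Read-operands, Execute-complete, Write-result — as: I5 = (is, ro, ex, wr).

[1] I1→FPMUL
[2] I1 RO · I2→ALU
[7] I1 EX
[8] I1 WR R1
[9] I2 RO · I3→FPMUL
[10] I2 EX · I3 RO
[11] I2 WR R3
[12] I4→ALU
[13] I4 RO · I5→FPADD
[14] I4 EX · I5 RO
[15] I3 EX · I4 WR R5
[16] I3 WR R0
[17] I5 EX
[18] I5 WR R1
[19] I6→FPADD
[20] I6 RO
[23] I6 EX
[24] I6 WR R0
[25] I7→FPADD
[26] I7 RO
[29] I7 EX
[30] I7 WR R3

I5 = (13, 14, 17, 18)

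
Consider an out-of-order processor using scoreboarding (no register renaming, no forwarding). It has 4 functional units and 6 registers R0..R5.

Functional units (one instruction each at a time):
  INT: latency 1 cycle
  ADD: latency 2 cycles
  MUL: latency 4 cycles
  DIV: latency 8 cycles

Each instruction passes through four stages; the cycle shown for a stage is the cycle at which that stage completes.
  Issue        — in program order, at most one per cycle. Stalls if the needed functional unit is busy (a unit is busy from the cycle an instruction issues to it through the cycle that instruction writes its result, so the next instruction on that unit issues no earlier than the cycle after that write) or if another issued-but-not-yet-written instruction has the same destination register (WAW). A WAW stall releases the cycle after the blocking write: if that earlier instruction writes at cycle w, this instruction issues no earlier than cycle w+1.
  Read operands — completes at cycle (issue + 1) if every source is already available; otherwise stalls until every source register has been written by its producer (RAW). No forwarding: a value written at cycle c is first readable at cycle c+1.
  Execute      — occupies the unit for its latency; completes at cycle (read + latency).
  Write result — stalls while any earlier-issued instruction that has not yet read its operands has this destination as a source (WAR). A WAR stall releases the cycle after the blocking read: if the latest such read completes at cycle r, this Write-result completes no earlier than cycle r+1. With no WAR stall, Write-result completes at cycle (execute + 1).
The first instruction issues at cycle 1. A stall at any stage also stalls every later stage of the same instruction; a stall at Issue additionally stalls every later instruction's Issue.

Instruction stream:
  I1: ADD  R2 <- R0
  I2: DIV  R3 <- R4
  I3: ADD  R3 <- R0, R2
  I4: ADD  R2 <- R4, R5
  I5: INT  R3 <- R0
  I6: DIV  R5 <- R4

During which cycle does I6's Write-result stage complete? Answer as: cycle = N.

t=1  I1→ADD
t=2  I1 RO, I2→DIV
t=3  I2 RO
t=4  I1 EX
t=5  I1 WR R2
t=11  I2 EX
t=12  I2 WR R3
t=13  I3→ADD
t=14  I3 RO
t=16  I3 EX
t=17  I3 WR R3
t=18  I4→ADD
t=19  I4 RO, I5→INT
t=20  I5 RO, I6→DIV
t=21  I4 EX, I5 EX, I6 RO
t=22  I4 WR R2, I5 WR R3
t=29  I6 EX
t=30  I6 WR R5

cycle = 30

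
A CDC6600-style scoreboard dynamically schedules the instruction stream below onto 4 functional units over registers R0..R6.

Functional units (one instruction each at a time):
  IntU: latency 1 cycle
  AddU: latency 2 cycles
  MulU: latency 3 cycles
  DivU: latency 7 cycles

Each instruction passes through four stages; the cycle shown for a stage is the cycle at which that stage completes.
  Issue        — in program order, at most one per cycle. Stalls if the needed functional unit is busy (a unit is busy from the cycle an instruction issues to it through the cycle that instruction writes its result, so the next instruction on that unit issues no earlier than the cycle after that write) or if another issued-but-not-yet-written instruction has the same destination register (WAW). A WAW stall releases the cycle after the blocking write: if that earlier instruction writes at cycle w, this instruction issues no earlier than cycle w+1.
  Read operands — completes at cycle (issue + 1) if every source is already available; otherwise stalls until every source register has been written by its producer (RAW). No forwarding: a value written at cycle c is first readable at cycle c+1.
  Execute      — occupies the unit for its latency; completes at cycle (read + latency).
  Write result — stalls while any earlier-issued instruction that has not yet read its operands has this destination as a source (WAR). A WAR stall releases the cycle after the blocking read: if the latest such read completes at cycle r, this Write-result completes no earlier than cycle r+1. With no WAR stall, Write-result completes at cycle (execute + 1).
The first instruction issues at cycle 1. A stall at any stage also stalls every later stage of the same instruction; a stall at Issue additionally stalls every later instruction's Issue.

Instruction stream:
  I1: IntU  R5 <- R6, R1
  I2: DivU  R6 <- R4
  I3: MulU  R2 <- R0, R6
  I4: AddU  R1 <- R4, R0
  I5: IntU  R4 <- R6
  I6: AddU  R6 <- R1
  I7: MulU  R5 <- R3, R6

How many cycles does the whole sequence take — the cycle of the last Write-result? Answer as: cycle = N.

cycle 1: issue I1 (IntU)
cycle 2: I1 read-ops; issue I2 (DivU)
cycle 3: I1 finished on IntU; I2 read-ops; issue I3 (MulU)
cycle 4: I1→R5; issue I4 (AddU)
cycle 5: I4 read-ops; issue I5 (IntU)
cycle 7: I4 finished on AddU
cycle 8: I4→R1
cycle 10: I2 finished on DivU
cycle 11: I2→R6
cycle 12: I3 read-ops; I5 read-ops; issue I6 (AddU)
cycle 13: I5 finished on IntU; I6 read-ops
cycle 14: I5→R4
cycle 15: I3 finished on MulU; I6 finished on AddU
cycle 16: I3→R2; I6→R6
cycle 17: issue I7 (MulU)
cycle 18: I7 read-ops
cycle 21: I7 finished on MulU
cycle 22: I7→R5

cycle = 22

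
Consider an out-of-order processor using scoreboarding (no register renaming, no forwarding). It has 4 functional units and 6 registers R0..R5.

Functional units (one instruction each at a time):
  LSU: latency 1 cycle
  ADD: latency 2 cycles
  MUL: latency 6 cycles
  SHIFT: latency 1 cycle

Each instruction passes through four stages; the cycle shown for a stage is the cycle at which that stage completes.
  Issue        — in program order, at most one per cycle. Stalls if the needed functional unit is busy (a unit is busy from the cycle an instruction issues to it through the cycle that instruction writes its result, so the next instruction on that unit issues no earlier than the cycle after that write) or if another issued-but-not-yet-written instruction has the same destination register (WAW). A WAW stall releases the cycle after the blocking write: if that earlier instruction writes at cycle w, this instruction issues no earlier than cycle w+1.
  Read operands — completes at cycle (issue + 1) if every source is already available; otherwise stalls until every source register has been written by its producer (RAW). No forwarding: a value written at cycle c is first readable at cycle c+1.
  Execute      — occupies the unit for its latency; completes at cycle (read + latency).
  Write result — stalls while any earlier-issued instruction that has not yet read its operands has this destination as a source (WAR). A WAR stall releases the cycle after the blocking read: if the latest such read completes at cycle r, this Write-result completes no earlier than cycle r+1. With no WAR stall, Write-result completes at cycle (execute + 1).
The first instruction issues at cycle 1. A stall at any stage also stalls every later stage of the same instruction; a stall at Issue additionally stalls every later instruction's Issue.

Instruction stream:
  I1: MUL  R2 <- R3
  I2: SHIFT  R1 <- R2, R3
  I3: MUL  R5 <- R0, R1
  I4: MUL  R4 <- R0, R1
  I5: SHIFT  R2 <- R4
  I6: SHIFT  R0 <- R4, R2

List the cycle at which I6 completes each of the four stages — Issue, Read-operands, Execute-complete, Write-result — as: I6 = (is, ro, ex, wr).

  I1 | 1 | 2 | 8 | 9
  I2 | 2 | 10 | 11 | 12   RAW R2: wait I1 write@9
  I3 | 10 | 13 | 19 | 20   struct: MUL busy until I1 writes@9 · RAW R1: wait I2 write@12
  I4 | 21 | 22 | 28 | 29   struct: MUL busy until I3 writes@20
  I5 | 22 | 30 | 31 | 32   RAW R4: wait I4 write@29
  I6 | 33 | 34 | 35 | 36   struct: SHIFT busy until I5 writes@32

I6 = (33, 34, 35, 36)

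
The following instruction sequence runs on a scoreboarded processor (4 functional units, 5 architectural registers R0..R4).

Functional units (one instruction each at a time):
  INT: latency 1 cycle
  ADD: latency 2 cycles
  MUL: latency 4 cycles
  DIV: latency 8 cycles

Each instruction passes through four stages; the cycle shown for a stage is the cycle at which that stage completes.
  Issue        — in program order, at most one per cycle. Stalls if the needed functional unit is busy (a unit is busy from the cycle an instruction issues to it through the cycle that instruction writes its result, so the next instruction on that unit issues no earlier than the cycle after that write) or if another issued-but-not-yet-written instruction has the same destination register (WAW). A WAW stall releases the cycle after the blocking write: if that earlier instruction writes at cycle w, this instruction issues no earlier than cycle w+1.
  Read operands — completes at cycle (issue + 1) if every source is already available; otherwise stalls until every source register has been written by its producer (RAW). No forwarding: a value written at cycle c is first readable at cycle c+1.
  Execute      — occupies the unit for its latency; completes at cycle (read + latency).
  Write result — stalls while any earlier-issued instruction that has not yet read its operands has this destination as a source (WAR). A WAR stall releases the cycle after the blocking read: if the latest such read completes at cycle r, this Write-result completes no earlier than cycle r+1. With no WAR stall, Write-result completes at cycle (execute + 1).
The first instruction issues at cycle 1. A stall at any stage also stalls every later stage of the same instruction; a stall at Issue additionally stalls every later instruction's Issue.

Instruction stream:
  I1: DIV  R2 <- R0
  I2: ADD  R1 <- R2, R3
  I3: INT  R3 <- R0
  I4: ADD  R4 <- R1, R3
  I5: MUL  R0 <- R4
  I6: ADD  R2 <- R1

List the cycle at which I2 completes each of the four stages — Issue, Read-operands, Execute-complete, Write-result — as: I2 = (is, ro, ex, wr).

I2 = (2, 12, 14, 15)

[1] issue I1 (DIV)
[2] I1 read-ops, issue I2 (ADD)
[3] issue I3 (INT)
[4] I3 read-ops
[5] I3 finished on INT
[10] I1 finished on DIV
[11] I1→R2
[12] I2 read-ops
[13] I3→R3
[14] I2 finished on ADD
[15] I2→R1
[16] issue I4 (ADD)
[17] I4 read-ops, issue I5 (MUL)
[19] I4 finished on ADD
[20] I4→R4
[21] I5 read-ops, issue I6 (ADD)
[22] I6 read-ops
[24] I6 finished on ADD
[25] I5 finished on MUL, I6→R2
[26] I5→R0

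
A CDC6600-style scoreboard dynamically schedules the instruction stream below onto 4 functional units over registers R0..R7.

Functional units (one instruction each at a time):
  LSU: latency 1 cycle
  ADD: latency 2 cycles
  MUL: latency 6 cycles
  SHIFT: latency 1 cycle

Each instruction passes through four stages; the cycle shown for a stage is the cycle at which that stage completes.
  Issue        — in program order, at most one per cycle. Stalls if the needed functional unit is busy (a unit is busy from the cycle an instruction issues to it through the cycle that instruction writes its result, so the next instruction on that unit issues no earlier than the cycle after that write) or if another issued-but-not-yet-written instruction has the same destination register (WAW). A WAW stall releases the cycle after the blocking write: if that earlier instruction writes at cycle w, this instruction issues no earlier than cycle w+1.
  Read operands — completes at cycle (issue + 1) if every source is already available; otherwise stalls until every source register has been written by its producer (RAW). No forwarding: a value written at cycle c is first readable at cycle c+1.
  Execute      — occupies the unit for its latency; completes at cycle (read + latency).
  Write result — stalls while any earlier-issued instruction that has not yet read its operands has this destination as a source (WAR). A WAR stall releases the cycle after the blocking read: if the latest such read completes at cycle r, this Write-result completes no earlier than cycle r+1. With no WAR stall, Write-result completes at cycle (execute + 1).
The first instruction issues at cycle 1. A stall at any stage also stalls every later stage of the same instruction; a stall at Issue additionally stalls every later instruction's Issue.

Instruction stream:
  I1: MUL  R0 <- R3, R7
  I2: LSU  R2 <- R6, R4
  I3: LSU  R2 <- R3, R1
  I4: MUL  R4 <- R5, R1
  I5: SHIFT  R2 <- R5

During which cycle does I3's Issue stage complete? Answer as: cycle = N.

cycle = 6

[1] I1 issues→MUL
[2] I1 reads, I2 issues→LSU
[3] I2 reads
[4] I2 exec-done
[5] I2 writes R2
[6] I3 issues→LSU
[7] I3 reads
[8] I1 exec-done, I3 exec-done
[9] I1 writes R0, I3 writes R2
[10] I4 issues→MUL
[11] I4 reads, I5 issues→SHIFT
[12] I5 reads
[13] I5 exec-done
[14] I5 writes R2
[17] I4 exec-done
[18] I4 writes R4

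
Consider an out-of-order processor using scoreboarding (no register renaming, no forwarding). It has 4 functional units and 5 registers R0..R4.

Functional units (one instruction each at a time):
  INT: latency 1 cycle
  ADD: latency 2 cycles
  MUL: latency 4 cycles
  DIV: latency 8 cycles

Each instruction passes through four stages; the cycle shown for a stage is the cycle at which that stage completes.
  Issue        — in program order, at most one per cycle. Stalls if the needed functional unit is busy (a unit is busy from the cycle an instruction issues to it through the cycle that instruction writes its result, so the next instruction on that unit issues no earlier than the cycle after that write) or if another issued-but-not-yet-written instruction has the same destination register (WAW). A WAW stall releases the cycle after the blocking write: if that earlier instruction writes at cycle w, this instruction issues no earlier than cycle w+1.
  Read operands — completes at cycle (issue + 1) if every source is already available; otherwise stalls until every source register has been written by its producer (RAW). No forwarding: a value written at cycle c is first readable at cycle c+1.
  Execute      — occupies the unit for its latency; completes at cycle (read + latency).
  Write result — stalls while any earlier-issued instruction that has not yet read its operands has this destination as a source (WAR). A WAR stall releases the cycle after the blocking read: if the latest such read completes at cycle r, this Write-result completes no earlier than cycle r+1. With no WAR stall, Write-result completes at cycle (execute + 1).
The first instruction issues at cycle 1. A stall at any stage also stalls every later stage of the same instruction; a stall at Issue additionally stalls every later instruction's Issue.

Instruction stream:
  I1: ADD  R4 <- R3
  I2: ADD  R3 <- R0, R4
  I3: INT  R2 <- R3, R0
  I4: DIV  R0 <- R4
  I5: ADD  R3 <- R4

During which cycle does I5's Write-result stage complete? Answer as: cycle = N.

cycle = 15

t=1  I1 issues→ADD
t=2  I1 reads
t=4  I1 exec-done
t=5  I1 writes R4
t=6  I2 issues→ADD
t=7  I2 reads, I3 issues→INT
t=8  I4 issues→DIV
t=9  I2 exec-done, I4 reads
t=10  I2 writes R3
t=11  I3 reads, I5 issues→ADD
t=12  I3 exec-done, I5 reads
t=13  I3 writes R2
t=14  I5 exec-done
t=15  I5 writes R3
t=17  I4 exec-done
t=18  I4 writes R0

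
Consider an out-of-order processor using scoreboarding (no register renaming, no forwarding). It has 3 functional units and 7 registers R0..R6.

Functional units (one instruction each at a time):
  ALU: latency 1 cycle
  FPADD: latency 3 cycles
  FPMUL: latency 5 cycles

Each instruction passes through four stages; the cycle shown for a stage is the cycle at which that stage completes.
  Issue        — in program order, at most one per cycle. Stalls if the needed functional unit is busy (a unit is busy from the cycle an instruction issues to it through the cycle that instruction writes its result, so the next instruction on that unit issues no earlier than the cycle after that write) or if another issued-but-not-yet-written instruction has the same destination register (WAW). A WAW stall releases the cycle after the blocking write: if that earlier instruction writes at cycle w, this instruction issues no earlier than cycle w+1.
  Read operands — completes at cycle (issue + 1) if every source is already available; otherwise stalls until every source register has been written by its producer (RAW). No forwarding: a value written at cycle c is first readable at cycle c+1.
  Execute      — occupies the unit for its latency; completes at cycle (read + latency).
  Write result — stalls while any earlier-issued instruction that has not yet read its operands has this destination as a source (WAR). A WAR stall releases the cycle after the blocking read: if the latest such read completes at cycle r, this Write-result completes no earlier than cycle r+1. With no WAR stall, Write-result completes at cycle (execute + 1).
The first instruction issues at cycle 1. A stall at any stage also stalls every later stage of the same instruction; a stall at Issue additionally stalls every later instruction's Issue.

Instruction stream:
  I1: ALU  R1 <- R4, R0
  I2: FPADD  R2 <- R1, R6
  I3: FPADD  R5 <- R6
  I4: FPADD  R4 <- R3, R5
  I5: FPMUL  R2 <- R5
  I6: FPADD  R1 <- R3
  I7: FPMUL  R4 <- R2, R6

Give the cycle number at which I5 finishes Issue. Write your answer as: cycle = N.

cycle = 17

I1  is:1  ro:2  ex:3  wr:4
I2  is:2  ro:5  ex:8  wr:9  — RAW R1: wait I1 write@4
I3  is:10  ro:11  ex:14  wr:15  — struct: FPADD busy until I2 writes@9
I4  is:16  ro:17  ex:20  wr:21  — struct: FPADD busy until I3 writes@15
I5  is:17  ro:18  ex:23  wr:24
I6  is:22  ro:23  ex:26  wr:27  — struct: FPADD busy until I4 writes@21
I7  is:25  ro:26  ex:31  wr:32  — struct: FPMUL busy until I5 writes@24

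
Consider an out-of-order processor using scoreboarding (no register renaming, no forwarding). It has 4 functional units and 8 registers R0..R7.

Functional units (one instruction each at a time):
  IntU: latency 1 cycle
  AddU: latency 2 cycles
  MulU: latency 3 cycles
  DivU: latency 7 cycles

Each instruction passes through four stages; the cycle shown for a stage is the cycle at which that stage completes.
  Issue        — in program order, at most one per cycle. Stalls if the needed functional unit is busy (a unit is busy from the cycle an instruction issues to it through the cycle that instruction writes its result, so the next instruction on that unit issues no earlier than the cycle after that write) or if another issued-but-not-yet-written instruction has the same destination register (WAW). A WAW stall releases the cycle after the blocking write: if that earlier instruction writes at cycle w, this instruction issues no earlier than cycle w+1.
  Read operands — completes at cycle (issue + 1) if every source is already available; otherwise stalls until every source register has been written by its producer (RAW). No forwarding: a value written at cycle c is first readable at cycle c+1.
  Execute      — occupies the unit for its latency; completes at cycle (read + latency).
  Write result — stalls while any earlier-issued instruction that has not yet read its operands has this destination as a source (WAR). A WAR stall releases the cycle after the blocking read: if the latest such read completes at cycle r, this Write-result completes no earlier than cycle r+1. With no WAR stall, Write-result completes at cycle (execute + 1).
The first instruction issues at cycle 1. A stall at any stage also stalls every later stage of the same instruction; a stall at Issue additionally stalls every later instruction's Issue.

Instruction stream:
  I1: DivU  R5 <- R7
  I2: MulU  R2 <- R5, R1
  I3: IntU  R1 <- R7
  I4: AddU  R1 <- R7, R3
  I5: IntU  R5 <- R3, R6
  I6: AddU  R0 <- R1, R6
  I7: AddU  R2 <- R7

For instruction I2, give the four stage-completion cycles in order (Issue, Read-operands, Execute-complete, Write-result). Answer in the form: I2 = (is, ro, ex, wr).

[1] I1 issues→DivU
[2] I1 reads · I2 issues→MulU
[3] I3 issues→IntU
[4] I3 reads
[5] I3 exec-done
[9] I1 exec-done
[10] I1 writes R5
[11] I2 reads
[12] I3 writes R1
[13] I4 issues→AddU
[14] I2 exec-done · I4 reads · I5 issues→IntU
[15] I2 writes R2 · I5 reads
[16] I4 exec-done · I5 exec-done
[17] I4 writes R1 · I5 writes R5
[18] I6 issues→AddU
[19] I6 reads
[21] I6 exec-done
[22] I6 writes R0
[23] I7 issues→AddU
[24] I7 reads
[26] I7 exec-done
[27] I7 writes R2

I2 = (2, 11, 14, 15)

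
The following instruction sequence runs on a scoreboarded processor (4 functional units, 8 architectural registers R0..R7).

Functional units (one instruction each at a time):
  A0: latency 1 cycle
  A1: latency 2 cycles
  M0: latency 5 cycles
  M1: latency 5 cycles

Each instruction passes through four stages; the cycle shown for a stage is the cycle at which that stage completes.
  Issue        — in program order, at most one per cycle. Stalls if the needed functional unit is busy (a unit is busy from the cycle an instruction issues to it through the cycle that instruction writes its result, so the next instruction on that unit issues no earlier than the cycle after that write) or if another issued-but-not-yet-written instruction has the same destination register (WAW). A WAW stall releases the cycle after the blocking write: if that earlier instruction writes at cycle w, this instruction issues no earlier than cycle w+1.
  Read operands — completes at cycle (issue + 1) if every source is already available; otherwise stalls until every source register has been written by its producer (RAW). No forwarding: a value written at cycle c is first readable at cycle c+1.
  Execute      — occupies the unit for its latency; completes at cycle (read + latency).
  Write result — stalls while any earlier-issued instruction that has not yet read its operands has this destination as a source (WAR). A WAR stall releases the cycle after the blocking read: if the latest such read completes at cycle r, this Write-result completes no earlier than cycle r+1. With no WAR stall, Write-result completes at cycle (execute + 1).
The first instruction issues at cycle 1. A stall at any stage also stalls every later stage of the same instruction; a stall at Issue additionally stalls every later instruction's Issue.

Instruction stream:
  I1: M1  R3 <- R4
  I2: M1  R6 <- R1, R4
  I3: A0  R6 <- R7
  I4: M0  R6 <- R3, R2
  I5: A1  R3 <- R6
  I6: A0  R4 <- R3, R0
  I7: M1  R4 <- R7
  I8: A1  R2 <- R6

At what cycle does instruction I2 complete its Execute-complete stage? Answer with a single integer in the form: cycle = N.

cycle = 15

t=1  I1 issues→M1
t=2  I1 reads
t=7  I1 exec-done
t=8  I1 writes R3
t=9  I2 issues→M1
t=10  I2 reads
t=15  I2 exec-done
t=16  I2 writes R6
t=17  I3 issues→A0
t=18  I3 reads
t=19  I3 exec-done
t=20  I3 writes R6
t=21  I4 issues→M0
t=22  I4 reads; I5 issues→A1
t=23  I6 issues→A0
t=27  I4 exec-done
t=28  I4 writes R6
t=29  I5 reads
t=31  I5 exec-done
t=32  I5 writes R3
t=33  I6 reads
t=34  I6 exec-done
t=35  I6 writes R4
t=36  I7 issues→M1
t=37  I7 reads; I8 issues→A1
t=38  I8 reads
t=40  I8 exec-done
t=41  I8 writes R2
t=42  I7 exec-done
t=43  I7 writes R4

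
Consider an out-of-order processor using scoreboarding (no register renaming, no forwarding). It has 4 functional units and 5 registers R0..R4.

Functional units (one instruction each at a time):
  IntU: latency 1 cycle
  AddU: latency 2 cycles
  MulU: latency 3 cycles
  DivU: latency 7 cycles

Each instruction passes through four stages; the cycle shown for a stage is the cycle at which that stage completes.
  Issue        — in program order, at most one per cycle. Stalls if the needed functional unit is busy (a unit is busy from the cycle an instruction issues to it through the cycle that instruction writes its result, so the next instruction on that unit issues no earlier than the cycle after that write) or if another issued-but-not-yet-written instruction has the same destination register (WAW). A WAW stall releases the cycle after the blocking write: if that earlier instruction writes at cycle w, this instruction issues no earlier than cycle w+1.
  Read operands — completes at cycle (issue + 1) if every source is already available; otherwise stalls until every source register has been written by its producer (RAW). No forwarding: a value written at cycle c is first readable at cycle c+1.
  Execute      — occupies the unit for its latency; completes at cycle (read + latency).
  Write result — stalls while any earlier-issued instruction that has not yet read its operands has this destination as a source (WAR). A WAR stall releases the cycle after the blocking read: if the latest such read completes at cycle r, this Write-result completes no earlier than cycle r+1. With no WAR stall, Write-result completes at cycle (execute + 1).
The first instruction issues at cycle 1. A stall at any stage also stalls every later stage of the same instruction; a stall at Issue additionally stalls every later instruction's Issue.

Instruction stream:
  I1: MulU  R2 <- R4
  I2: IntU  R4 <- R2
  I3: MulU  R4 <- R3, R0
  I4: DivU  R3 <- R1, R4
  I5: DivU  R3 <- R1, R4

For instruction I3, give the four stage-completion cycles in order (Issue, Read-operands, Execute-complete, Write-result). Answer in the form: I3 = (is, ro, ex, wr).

I3 = (10, 11, 14, 15)

c1: issue I1 (MulU)
c2: I1 read-ops · issue I2 (IntU)
c5: I1 finished on MulU
c6: I1→R2
c7: I2 read-ops
c8: I2 finished on IntU
c9: I2→R4
c10: issue I3 (MulU)
c11: I3 read-ops · issue I4 (DivU)
c14: I3 finished on MulU
c15: I3→R4
c16: I4 read-ops
c23: I4 finished on DivU
c24: I4→R3
c25: issue I5 (DivU)
c26: I5 read-ops
c33: I5 finished on DivU
c34: I5→R3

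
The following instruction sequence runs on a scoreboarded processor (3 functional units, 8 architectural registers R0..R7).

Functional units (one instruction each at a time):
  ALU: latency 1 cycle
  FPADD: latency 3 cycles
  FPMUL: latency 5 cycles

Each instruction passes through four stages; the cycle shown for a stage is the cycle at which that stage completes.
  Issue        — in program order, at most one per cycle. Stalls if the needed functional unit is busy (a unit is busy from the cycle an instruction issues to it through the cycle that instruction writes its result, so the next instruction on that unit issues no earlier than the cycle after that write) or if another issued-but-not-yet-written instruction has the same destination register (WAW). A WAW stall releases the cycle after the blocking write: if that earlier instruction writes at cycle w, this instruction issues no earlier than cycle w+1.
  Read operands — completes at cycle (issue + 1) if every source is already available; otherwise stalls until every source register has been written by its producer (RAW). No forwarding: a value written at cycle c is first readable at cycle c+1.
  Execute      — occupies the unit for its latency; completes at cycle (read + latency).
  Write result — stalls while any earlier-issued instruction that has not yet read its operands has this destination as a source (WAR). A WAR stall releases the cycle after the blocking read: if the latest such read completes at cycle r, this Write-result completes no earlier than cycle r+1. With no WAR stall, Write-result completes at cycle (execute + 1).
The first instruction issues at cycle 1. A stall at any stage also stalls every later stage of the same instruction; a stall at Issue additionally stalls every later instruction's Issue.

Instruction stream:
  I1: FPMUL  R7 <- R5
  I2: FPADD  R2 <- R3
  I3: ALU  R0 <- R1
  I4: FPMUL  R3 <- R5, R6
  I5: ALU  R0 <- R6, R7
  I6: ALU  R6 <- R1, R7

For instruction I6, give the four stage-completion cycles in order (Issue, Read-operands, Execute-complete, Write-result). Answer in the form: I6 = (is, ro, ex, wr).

I6 = (14, 15, 16, 17)

t=1  issue I1 (FPMUL)
t=2  I1 read-ops, issue I2 (FPADD)
t=3  I2 read-ops, issue I3 (ALU)
t=4  I3 read-ops
t=5  I3 finished on ALU
t=6  I2 finished on FPADD, I3→R0
t=7  I1 finished on FPMUL, I2→R2
t=8  I1→R7
t=9  issue I4 (FPMUL)
t=10  I4 read-ops, issue I5 (ALU)
t=11  I5 read-ops
t=12  I5 finished on ALU
t=13  I5→R0
t=14  issue I6 (ALU)
t=15  I4 finished on FPMUL, I6 read-ops
t=16  I4→R3, I6 finished on ALU
t=17  I6→R6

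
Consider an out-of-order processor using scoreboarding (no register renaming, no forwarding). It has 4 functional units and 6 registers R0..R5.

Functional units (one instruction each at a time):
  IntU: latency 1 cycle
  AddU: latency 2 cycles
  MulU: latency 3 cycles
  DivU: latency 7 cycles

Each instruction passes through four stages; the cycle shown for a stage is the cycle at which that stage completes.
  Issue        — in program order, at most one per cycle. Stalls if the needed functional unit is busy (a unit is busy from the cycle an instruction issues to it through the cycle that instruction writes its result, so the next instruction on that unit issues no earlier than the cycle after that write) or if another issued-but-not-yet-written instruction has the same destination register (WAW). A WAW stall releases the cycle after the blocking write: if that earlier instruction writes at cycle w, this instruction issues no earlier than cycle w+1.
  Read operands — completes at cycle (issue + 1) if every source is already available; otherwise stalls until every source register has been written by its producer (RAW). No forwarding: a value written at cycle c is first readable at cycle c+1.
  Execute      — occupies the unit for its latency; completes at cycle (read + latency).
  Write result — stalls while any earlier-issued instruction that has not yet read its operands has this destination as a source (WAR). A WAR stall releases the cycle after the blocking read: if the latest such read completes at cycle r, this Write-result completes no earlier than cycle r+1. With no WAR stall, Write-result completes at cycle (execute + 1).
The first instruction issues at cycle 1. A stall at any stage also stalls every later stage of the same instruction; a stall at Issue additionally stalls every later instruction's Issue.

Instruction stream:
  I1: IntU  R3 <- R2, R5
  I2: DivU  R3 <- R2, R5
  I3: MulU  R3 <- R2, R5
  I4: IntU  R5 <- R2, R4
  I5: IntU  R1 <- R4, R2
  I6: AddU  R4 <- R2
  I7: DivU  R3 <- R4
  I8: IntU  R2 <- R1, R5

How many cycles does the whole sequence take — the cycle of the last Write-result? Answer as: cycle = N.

cycle = 34

  I1 | 1 | 2 | 3 | 4
  I2 | 5 | 6 | 13 | 14   WAW R3: wait I1 write@4
  I3 | 15 | 16 | 19 | 20   WAW R3: wait I2 write@14
  I4 | 16 | 17 | 18 | 19
  I5 | 20 | 21 | 22 | 23   struct: IntU busy until I4 writes@19
  I6 | 21 | 22 | 24 | 25
  I7 | 22 | 26 | 33 | 34   RAW R4: wait I6 write@25
  I8 | 24 | 25 | 26 | 27   struct: IntU busy until I5 writes@23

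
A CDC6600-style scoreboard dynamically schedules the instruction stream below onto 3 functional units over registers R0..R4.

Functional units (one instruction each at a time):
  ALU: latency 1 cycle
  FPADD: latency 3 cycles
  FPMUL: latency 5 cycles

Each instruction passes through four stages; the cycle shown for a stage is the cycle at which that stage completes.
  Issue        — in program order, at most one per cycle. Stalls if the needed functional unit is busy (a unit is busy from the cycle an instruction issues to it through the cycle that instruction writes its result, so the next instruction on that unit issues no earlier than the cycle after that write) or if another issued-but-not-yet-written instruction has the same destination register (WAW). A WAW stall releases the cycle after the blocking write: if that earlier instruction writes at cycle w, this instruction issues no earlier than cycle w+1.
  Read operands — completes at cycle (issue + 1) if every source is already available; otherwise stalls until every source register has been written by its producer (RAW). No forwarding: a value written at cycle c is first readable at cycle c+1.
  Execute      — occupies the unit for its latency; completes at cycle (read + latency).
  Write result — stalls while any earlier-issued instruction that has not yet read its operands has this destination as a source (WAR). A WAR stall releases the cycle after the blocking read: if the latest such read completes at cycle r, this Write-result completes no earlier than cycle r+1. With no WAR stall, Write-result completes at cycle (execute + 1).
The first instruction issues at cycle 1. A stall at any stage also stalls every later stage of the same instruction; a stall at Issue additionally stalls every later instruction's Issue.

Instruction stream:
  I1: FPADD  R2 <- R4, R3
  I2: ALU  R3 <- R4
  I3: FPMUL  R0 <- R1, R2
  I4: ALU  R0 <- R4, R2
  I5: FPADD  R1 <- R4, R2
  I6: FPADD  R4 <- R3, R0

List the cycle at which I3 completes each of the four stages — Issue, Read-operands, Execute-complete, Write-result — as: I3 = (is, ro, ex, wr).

t=1  I1 dispatched to FPADD
t=2  I1 operands ready; I2 dispatched to ALU
t=3  I2 operands ready; I3 dispatched to FPMUL
t=4  I2 complete
t=5  I1 complete; R3←I2
t=6  R2←I1
t=7  I3 operands ready
t=12  I3 complete
t=13  R0←I3
t=14  I4 dispatched to ALU
t=15  I4 operands ready; I5 dispatched to FPADD
t=16  I4 complete; I5 operands ready
t=17  R0←I4
t=19  I5 complete
t=20  R1←I5
t=21  I6 dispatched to FPADD
t=22  I6 operands ready
t=25  I6 complete
t=26  R4←I6

I3 = (3, 7, 12, 13)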